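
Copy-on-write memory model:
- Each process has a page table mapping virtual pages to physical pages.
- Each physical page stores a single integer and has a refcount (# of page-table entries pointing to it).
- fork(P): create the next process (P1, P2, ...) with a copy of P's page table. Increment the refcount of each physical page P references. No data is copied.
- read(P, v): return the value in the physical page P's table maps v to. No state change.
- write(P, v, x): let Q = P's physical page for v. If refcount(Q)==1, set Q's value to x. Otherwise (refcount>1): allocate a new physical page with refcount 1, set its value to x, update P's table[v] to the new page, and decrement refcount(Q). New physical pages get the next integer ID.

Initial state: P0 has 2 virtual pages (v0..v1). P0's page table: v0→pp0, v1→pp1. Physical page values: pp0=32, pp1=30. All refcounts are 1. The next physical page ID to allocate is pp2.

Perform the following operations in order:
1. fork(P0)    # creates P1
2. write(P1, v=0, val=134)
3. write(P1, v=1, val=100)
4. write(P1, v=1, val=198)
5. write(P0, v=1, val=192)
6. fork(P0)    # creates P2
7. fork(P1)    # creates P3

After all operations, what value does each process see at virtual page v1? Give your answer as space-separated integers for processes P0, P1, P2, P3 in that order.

Answer: 192 198 192 198

Derivation:
Op 1: fork(P0) -> P1. 2 ppages; refcounts: pp0:2 pp1:2
Op 2: write(P1, v0, 134). refcount(pp0)=2>1 -> COPY to pp2. 3 ppages; refcounts: pp0:1 pp1:2 pp2:1
Op 3: write(P1, v1, 100). refcount(pp1)=2>1 -> COPY to pp3. 4 ppages; refcounts: pp0:1 pp1:1 pp2:1 pp3:1
Op 4: write(P1, v1, 198). refcount(pp3)=1 -> write in place. 4 ppages; refcounts: pp0:1 pp1:1 pp2:1 pp3:1
Op 5: write(P0, v1, 192). refcount(pp1)=1 -> write in place. 4 ppages; refcounts: pp0:1 pp1:1 pp2:1 pp3:1
Op 6: fork(P0) -> P2. 4 ppages; refcounts: pp0:2 pp1:2 pp2:1 pp3:1
Op 7: fork(P1) -> P3. 4 ppages; refcounts: pp0:2 pp1:2 pp2:2 pp3:2
P0: v1 -> pp1 = 192
P1: v1 -> pp3 = 198
P2: v1 -> pp1 = 192
P3: v1 -> pp3 = 198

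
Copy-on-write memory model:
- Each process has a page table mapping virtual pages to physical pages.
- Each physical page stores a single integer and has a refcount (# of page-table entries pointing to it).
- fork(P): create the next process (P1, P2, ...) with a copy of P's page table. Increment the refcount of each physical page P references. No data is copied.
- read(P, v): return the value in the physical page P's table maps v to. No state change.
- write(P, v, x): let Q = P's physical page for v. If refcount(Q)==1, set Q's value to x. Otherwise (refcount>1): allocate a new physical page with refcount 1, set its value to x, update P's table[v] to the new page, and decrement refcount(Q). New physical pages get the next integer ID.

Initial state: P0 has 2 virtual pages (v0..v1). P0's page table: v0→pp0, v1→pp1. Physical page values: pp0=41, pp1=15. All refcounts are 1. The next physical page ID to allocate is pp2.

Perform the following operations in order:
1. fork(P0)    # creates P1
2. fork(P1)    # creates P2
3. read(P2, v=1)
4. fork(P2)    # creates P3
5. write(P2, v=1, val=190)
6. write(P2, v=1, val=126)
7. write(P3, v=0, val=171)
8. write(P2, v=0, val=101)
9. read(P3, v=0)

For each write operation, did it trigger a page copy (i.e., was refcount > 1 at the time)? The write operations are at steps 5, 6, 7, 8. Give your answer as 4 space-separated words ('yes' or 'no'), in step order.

Op 1: fork(P0) -> P1. 2 ppages; refcounts: pp0:2 pp1:2
Op 2: fork(P1) -> P2. 2 ppages; refcounts: pp0:3 pp1:3
Op 3: read(P2, v1) -> 15. No state change.
Op 4: fork(P2) -> P3. 2 ppages; refcounts: pp0:4 pp1:4
Op 5: write(P2, v1, 190). refcount(pp1)=4>1 -> COPY to pp2. 3 ppages; refcounts: pp0:4 pp1:3 pp2:1
Op 6: write(P2, v1, 126). refcount(pp2)=1 -> write in place. 3 ppages; refcounts: pp0:4 pp1:3 pp2:1
Op 7: write(P3, v0, 171). refcount(pp0)=4>1 -> COPY to pp3. 4 ppages; refcounts: pp0:3 pp1:3 pp2:1 pp3:1
Op 8: write(P2, v0, 101). refcount(pp0)=3>1 -> COPY to pp4. 5 ppages; refcounts: pp0:2 pp1:3 pp2:1 pp3:1 pp4:1
Op 9: read(P3, v0) -> 171. No state change.

yes no yes yes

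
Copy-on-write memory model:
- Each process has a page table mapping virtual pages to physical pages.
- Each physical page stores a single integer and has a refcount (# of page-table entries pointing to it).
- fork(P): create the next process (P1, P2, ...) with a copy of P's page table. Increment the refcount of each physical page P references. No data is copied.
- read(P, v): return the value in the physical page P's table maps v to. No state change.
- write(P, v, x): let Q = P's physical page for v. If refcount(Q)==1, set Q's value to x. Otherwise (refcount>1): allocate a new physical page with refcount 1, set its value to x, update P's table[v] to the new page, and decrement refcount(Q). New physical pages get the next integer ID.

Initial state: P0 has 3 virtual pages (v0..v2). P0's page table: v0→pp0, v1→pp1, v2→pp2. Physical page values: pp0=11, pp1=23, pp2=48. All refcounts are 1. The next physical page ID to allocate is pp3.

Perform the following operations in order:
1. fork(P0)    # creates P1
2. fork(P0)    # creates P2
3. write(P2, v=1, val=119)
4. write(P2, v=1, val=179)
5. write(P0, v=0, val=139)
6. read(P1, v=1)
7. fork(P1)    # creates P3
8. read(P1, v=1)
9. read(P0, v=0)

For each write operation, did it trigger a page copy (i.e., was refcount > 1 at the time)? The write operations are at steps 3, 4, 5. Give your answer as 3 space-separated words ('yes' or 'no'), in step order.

Op 1: fork(P0) -> P1. 3 ppages; refcounts: pp0:2 pp1:2 pp2:2
Op 2: fork(P0) -> P2. 3 ppages; refcounts: pp0:3 pp1:3 pp2:3
Op 3: write(P2, v1, 119). refcount(pp1)=3>1 -> COPY to pp3. 4 ppages; refcounts: pp0:3 pp1:2 pp2:3 pp3:1
Op 4: write(P2, v1, 179). refcount(pp3)=1 -> write in place. 4 ppages; refcounts: pp0:3 pp1:2 pp2:3 pp3:1
Op 5: write(P0, v0, 139). refcount(pp0)=3>1 -> COPY to pp4. 5 ppages; refcounts: pp0:2 pp1:2 pp2:3 pp3:1 pp4:1
Op 6: read(P1, v1) -> 23. No state change.
Op 7: fork(P1) -> P3. 5 ppages; refcounts: pp0:3 pp1:3 pp2:4 pp3:1 pp4:1
Op 8: read(P1, v1) -> 23. No state change.
Op 9: read(P0, v0) -> 139. No state change.

yes no yes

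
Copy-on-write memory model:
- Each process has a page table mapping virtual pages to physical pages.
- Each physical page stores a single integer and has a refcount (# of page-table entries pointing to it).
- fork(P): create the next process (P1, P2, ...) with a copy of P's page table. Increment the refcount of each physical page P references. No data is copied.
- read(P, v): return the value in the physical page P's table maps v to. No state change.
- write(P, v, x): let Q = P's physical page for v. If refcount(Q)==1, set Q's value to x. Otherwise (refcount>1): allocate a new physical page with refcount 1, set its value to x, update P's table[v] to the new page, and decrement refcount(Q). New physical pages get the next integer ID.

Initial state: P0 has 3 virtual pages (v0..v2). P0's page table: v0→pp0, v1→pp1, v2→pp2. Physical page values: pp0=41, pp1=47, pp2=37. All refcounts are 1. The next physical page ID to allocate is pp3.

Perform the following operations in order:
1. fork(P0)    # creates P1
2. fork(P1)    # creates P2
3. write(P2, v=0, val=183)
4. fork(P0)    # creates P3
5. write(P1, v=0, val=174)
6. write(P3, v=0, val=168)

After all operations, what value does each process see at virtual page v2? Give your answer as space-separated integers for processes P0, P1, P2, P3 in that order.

Op 1: fork(P0) -> P1. 3 ppages; refcounts: pp0:2 pp1:2 pp2:2
Op 2: fork(P1) -> P2. 3 ppages; refcounts: pp0:3 pp1:3 pp2:3
Op 3: write(P2, v0, 183). refcount(pp0)=3>1 -> COPY to pp3. 4 ppages; refcounts: pp0:2 pp1:3 pp2:3 pp3:1
Op 4: fork(P0) -> P3. 4 ppages; refcounts: pp0:3 pp1:4 pp2:4 pp3:1
Op 5: write(P1, v0, 174). refcount(pp0)=3>1 -> COPY to pp4. 5 ppages; refcounts: pp0:2 pp1:4 pp2:4 pp3:1 pp4:1
Op 6: write(P3, v0, 168). refcount(pp0)=2>1 -> COPY to pp5. 6 ppages; refcounts: pp0:1 pp1:4 pp2:4 pp3:1 pp4:1 pp5:1
P0: v2 -> pp2 = 37
P1: v2 -> pp2 = 37
P2: v2 -> pp2 = 37
P3: v2 -> pp2 = 37

Answer: 37 37 37 37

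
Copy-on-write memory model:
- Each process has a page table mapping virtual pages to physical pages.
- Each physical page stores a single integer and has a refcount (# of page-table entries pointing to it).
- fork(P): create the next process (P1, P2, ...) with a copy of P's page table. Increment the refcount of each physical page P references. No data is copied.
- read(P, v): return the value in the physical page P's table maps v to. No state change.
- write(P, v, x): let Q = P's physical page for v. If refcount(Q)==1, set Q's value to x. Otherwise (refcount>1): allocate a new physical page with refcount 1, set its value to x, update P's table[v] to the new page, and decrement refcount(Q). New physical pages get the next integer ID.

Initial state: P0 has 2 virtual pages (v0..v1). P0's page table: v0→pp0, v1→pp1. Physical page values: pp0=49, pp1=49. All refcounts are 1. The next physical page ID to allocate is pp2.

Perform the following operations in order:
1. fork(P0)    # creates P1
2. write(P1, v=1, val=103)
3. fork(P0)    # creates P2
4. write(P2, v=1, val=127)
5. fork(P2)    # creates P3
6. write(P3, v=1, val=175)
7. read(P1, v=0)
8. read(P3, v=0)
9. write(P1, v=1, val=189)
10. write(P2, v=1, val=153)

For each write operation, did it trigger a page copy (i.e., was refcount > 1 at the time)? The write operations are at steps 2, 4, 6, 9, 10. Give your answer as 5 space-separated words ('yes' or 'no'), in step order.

Op 1: fork(P0) -> P1. 2 ppages; refcounts: pp0:2 pp1:2
Op 2: write(P1, v1, 103). refcount(pp1)=2>1 -> COPY to pp2. 3 ppages; refcounts: pp0:2 pp1:1 pp2:1
Op 3: fork(P0) -> P2. 3 ppages; refcounts: pp0:3 pp1:2 pp2:1
Op 4: write(P2, v1, 127). refcount(pp1)=2>1 -> COPY to pp3. 4 ppages; refcounts: pp0:3 pp1:1 pp2:1 pp3:1
Op 5: fork(P2) -> P3. 4 ppages; refcounts: pp0:4 pp1:1 pp2:1 pp3:2
Op 6: write(P3, v1, 175). refcount(pp3)=2>1 -> COPY to pp4. 5 ppages; refcounts: pp0:4 pp1:1 pp2:1 pp3:1 pp4:1
Op 7: read(P1, v0) -> 49. No state change.
Op 8: read(P3, v0) -> 49. No state change.
Op 9: write(P1, v1, 189). refcount(pp2)=1 -> write in place. 5 ppages; refcounts: pp0:4 pp1:1 pp2:1 pp3:1 pp4:1
Op 10: write(P2, v1, 153). refcount(pp3)=1 -> write in place. 5 ppages; refcounts: pp0:4 pp1:1 pp2:1 pp3:1 pp4:1

yes yes yes no no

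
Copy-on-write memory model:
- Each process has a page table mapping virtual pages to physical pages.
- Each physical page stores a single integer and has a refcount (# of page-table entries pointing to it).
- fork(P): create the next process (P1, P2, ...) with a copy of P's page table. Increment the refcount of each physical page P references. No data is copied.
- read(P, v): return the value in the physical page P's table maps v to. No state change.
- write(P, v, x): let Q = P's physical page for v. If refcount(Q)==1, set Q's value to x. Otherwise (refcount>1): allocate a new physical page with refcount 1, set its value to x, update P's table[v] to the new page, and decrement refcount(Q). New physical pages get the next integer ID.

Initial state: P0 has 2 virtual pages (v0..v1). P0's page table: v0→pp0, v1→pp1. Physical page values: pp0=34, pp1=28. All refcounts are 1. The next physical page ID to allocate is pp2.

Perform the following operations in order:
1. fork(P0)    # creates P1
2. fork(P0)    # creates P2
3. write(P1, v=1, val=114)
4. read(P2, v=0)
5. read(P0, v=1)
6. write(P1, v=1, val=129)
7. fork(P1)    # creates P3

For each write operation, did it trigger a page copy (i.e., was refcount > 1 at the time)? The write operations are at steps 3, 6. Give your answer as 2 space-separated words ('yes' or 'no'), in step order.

Op 1: fork(P0) -> P1. 2 ppages; refcounts: pp0:2 pp1:2
Op 2: fork(P0) -> P2. 2 ppages; refcounts: pp0:3 pp1:3
Op 3: write(P1, v1, 114). refcount(pp1)=3>1 -> COPY to pp2. 3 ppages; refcounts: pp0:3 pp1:2 pp2:1
Op 4: read(P2, v0) -> 34. No state change.
Op 5: read(P0, v1) -> 28. No state change.
Op 6: write(P1, v1, 129). refcount(pp2)=1 -> write in place. 3 ppages; refcounts: pp0:3 pp1:2 pp2:1
Op 7: fork(P1) -> P3. 3 ppages; refcounts: pp0:4 pp1:2 pp2:2

yes no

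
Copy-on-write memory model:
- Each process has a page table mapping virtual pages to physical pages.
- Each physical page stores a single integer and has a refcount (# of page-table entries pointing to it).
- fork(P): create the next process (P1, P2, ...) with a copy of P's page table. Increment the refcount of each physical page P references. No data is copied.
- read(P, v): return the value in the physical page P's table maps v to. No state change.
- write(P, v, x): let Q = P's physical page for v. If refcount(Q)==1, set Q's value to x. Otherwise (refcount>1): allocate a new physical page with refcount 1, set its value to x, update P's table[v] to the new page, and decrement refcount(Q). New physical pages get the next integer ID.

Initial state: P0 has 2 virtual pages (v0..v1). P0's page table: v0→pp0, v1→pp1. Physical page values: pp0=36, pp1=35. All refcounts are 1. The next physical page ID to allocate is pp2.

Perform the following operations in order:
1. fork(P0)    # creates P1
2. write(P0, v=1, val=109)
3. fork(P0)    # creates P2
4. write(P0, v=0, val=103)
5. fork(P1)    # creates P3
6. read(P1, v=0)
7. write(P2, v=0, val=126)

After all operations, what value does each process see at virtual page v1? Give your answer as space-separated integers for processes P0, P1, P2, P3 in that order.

Op 1: fork(P0) -> P1. 2 ppages; refcounts: pp0:2 pp1:2
Op 2: write(P0, v1, 109). refcount(pp1)=2>1 -> COPY to pp2. 3 ppages; refcounts: pp0:2 pp1:1 pp2:1
Op 3: fork(P0) -> P2. 3 ppages; refcounts: pp0:3 pp1:1 pp2:2
Op 4: write(P0, v0, 103). refcount(pp0)=3>1 -> COPY to pp3. 4 ppages; refcounts: pp0:2 pp1:1 pp2:2 pp3:1
Op 5: fork(P1) -> P3. 4 ppages; refcounts: pp0:3 pp1:2 pp2:2 pp3:1
Op 6: read(P1, v0) -> 36. No state change.
Op 7: write(P2, v0, 126). refcount(pp0)=3>1 -> COPY to pp4. 5 ppages; refcounts: pp0:2 pp1:2 pp2:2 pp3:1 pp4:1
P0: v1 -> pp2 = 109
P1: v1 -> pp1 = 35
P2: v1 -> pp2 = 109
P3: v1 -> pp1 = 35

Answer: 109 35 109 35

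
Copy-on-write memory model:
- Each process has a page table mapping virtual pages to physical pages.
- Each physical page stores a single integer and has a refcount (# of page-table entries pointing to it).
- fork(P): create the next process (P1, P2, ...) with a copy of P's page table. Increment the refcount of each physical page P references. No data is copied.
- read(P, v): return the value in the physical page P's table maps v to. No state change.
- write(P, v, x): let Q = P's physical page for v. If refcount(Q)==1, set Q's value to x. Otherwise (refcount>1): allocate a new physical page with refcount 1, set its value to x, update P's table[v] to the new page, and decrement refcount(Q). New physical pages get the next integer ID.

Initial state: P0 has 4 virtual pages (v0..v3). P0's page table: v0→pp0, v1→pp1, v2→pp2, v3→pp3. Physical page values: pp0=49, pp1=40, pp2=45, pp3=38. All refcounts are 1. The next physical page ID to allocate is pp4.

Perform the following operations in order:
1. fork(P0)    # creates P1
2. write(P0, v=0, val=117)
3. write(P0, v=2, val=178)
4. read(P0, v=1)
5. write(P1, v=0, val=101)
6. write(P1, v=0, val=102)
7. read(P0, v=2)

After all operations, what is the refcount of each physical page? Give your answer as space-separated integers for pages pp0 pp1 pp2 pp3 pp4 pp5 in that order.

Op 1: fork(P0) -> P1. 4 ppages; refcounts: pp0:2 pp1:2 pp2:2 pp3:2
Op 2: write(P0, v0, 117). refcount(pp0)=2>1 -> COPY to pp4. 5 ppages; refcounts: pp0:1 pp1:2 pp2:2 pp3:2 pp4:1
Op 3: write(P0, v2, 178). refcount(pp2)=2>1 -> COPY to pp5. 6 ppages; refcounts: pp0:1 pp1:2 pp2:1 pp3:2 pp4:1 pp5:1
Op 4: read(P0, v1) -> 40. No state change.
Op 5: write(P1, v0, 101). refcount(pp0)=1 -> write in place. 6 ppages; refcounts: pp0:1 pp1:2 pp2:1 pp3:2 pp4:1 pp5:1
Op 6: write(P1, v0, 102). refcount(pp0)=1 -> write in place. 6 ppages; refcounts: pp0:1 pp1:2 pp2:1 pp3:2 pp4:1 pp5:1
Op 7: read(P0, v2) -> 178. No state change.

Answer: 1 2 1 2 1 1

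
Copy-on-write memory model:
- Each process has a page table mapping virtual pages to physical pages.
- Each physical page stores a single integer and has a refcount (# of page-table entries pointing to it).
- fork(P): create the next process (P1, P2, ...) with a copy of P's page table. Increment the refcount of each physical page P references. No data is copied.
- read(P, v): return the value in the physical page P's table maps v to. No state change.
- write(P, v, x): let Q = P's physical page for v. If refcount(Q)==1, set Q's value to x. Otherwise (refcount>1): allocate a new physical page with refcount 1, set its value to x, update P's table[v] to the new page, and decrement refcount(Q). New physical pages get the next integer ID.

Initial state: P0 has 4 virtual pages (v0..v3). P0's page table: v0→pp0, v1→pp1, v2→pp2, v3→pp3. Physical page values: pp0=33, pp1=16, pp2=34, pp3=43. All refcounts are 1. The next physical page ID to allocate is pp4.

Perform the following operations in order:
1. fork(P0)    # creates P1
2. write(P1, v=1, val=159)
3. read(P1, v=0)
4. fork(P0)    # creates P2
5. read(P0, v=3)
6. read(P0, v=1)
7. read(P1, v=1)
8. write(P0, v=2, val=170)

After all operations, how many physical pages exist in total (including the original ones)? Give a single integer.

Answer: 6

Derivation:
Op 1: fork(P0) -> P1. 4 ppages; refcounts: pp0:2 pp1:2 pp2:2 pp3:2
Op 2: write(P1, v1, 159). refcount(pp1)=2>1 -> COPY to pp4. 5 ppages; refcounts: pp0:2 pp1:1 pp2:2 pp3:2 pp4:1
Op 3: read(P1, v0) -> 33. No state change.
Op 4: fork(P0) -> P2. 5 ppages; refcounts: pp0:3 pp1:2 pp2:3 pp3:3 pp4:1
Op 5: read(P0, v3) -> 43. No state change.
Op 6: read(P0, v1) -> 16. No state change.
Op 7: read(P1, v1) -> 159. No state change.
Op 8: write(P0, v2, 170). refcount(pp2)=3>1 -> COPY to pp5. 6 ppages; refcounts: pp0:3 pp1:2 pp2:2 pp3:3 pp4:1 pp5:1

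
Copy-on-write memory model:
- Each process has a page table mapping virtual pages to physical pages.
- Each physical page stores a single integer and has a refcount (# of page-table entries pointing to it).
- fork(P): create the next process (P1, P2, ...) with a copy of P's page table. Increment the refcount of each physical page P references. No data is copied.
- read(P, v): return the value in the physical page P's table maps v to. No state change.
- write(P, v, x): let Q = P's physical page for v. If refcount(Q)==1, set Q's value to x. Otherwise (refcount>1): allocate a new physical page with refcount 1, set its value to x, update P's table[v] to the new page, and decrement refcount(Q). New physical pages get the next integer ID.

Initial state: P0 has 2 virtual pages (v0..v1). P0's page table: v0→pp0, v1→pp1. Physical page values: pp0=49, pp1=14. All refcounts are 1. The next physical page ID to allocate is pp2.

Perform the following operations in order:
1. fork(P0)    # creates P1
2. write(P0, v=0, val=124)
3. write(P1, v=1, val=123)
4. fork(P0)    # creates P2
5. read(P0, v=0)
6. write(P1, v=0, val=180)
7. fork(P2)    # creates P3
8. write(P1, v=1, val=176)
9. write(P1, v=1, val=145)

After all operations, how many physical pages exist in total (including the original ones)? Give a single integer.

Answer: 4

Derivation:
Op 1: fork(P0) -> P1. 2 ppages; refcounts: pp0:2 pp1:2
Op 2: write(P0, v0, 124). refcount(pp0)=2>1 -> COPY to pp2. 3 ppages; refcounts: pp0:1 pp1:2 pp2:1
Op 3: write(P1, v1, 123). refcount(pp1)=2>1 -> COPY to pp3. 4 ppages; refcounts: pp0:1 pp1:1 pp2:1 pp3:1
Op 4: fork(P0) -> P2. 4 ppages; refcounts: pp0:1 pp1:2 pp2:2 pp3:1
Op 5: read(P0, v0) -> 124. No state change.
Op 6: write(P1, v0, 180). refcount(pp0)=1 -> write in place. 4 ppages; refcounts: pp0:1 pp1:2 pp2:2 pp3:1
Op 7: fork(P2) -> P3. 4 ppages; refcounts: pp0:1 pp1:3 pp2:3 pp3:1
Op 8: write(P1, v1, 176). refcount(pp3)=1 -> write in place. 4 ppages; refcounts: pp0:1 pp1:3 pp2:3 pp3:1
Op 9: write(P1, v1, 145). refcount(pp3)=1 -> write in place. 4 ppages; refcounts: pp0:1 pp1:3 pp2:3 pp3:1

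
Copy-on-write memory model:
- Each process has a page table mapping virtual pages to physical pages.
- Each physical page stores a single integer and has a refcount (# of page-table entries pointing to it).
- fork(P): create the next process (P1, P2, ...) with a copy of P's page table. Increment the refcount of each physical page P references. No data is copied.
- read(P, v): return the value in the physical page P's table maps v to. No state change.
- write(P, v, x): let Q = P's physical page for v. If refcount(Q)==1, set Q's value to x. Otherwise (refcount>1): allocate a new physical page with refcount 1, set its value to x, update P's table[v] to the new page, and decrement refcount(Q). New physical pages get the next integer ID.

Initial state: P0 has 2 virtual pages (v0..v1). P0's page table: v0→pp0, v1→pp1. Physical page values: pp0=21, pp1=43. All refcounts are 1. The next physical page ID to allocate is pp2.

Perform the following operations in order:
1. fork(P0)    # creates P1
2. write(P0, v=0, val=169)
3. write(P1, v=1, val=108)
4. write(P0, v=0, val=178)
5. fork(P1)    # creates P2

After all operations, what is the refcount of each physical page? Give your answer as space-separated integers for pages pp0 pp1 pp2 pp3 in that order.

Answer: 2 1 1 2

Derivation:
Op 1: fork(P0) -> P1. 2 ppages; refcounts: pp0:2 pp1:2
Op 2: write(P0, v0, 169). refcount(pp0)=2>1 -> COPY to pp2. 3 ppages; refcounts: pp0:1 pp1:2 pp2:1
Op 3: write(P1, v1, 108). refcount(pp1)=2>1 -> COPY to pp3. 4 ppages; refcounts: pp0:1 pp1:1 pp2:1 pp3:1
Op 4: write(P0, v0, 178). refcount(pp2)=1 -> write in place. 4 ppages; refcounts: pp0:1 pp1:1 pp2:1 pp3:1
Op 5: fork(P1) -> P2. 4 ppages; refcounts: pp0:2 pp1:1 pp2:1 pp3:2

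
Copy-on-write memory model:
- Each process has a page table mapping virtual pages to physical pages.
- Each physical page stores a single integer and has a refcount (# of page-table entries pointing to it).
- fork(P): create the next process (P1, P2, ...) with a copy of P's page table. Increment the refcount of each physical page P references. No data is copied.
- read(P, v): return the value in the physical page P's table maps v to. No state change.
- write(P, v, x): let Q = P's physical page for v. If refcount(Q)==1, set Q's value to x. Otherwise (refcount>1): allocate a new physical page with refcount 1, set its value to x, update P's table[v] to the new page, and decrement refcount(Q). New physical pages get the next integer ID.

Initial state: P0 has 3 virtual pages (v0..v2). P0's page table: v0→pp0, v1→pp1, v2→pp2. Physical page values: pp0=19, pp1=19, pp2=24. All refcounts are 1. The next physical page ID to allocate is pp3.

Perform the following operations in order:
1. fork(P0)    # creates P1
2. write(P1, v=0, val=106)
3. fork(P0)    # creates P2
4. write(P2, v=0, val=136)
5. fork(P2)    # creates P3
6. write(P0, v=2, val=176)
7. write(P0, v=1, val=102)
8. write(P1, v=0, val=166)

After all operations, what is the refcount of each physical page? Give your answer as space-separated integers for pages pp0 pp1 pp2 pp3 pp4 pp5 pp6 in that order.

Answer: 1 3 3 1 2 1 1

Derivation:
Op 1: fork(P0) -> P1. 3 ppages; refcounts: pp0:2 pp1:2 pp2:2
Op 2: write(P1, v0, 106). refcount(pp0)=2>1 -> COPY to pp3. 4 ppages; refcounts: pp0:1 pp1:2 pp2:2 pp3:1
Op 3: fork(P0) -> P2. 4 ppages; refcounts: pp0:2 pp1:3 pp2:3 pp3:1
Op 4: write(P2, v0, 136). refcount(pp0)=2>1 -> COPY to pp4. 5 ppages; refcounts: pp0:1 pp1:3 pp2:3 pp3:1 pp4:1
Op 5: fork(P2) -> P3. 5 ppages; refcounts: pp0:1 pp1:4 pp2:4 pp3:1 pp4:2
Op 6: write(P0, v2, 176). refcount(pp2)=4>1 -> COPY to pp5. 6 ppages; refcounts: pp0:1 pp1:4 pp2:3 pp3:1 pp4:2 pp5:1
Op 7: write(P0, v1, 102). refcount(pp1)=4>1 -> COPY to pp6. 7 ppages; refcounts: pp0:1 pp1:3 pp2:3 pp3:1 pp4:2 pp5:1 pp6:1
Op 8: write(P1, v0, 166). refcount(pp3)=1 -> write in place. 7 ppages; refcounts: pp0:1 pp1:3 pp2:3 pp3:1 pp4:2 pp5:1 pp6:1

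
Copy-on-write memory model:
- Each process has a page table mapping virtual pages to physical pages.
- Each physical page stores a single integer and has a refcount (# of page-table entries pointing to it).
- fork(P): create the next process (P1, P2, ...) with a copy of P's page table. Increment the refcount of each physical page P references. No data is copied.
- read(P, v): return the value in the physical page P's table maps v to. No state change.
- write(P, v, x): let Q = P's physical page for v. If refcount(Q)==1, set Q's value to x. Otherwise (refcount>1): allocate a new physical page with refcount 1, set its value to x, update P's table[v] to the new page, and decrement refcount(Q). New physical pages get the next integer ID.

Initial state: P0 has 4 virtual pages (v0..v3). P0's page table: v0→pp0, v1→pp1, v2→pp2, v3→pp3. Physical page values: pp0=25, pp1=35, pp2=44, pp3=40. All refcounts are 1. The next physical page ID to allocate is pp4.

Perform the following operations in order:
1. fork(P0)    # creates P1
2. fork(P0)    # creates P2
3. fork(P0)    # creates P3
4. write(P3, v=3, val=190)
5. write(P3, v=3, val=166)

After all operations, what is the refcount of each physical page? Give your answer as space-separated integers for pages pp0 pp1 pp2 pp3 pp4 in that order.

Op 1: fork(P0) -> P1. 4 ppages; refcounts: pp0:2 pp1:2 pp2:2 pp3:2
Op 2: fork(P0) -> P2. 4 ppages; refcounts: pp0:3 pp1:3 pp2:3 pp3:3
Op 3: fork(P0) -> P3. 4 ppages; refcounts: pp0:4 pp1:4 pp2:4 pp3:4
Op 4: write(P3, v3, 190). refcount(pp3)=4>1 -> COPY to pp4. 5 ppages; refcounts: pp0:4 pp1:4 pp2:4 pp3:3 pp4:1
Op 5: write(P3, v3, 166). refcount(pp4)=1 -> write in place. 5 ppages; refcounts: pp0:4 pp1:4 pp2:4 pp3:3 pp4:1

Answer: 4 4 4 3 1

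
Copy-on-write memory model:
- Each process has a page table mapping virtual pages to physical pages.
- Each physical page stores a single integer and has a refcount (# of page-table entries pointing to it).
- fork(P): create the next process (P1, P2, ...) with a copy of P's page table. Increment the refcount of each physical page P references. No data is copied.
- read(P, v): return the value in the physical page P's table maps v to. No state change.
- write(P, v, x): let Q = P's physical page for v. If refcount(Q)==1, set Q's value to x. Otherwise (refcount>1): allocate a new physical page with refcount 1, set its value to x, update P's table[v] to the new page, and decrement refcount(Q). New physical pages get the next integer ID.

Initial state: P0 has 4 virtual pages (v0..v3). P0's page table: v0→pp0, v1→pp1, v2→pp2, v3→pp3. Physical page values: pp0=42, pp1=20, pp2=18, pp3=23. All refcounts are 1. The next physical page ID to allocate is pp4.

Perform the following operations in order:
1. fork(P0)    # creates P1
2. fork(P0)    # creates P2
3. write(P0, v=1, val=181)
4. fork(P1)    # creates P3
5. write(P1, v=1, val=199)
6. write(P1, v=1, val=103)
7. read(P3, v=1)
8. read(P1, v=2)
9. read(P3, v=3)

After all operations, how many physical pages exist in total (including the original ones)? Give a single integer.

Answer: 6

Derivation:
Op 1: fork(P0) -> P1. 4 ppages; refcounts: pp0:2 pp1:2 pp2:2 pp3:2
Op 2: fork(P0) -> P2. 4 ppages; refcounts: pp0:3 pp1:3 pp2:3 pp3:3
Op 3: write(P0, v1, 181). refcount(pp1)=3>1 -> COPY to pp4. 5 ppages; refcounts: pp0:3 pp1:2 pp2:3 pp3:3 pp4:1
Op 4: fork(P1) -> P3. 5 ppages; refcounts: pp0:4 pp1:3 pp2:4 pp3:4 pp4:1
Op 5: write(P1, v1, 199). refcount(pp1)=3>1 -> COPY to pp5. 6 ppages; refcounts: pp0:4 pp1:2 pp2:4 pp3:4 pp4:1 pp5:1
Op 6: write(P1, v1, 103). refcount(pp5)=1 -> write in place. 6 ppages; refcounts: pp0:4 pp1:2 pp2:4 pp3:4 pp4:1 pp5:1
Op 7: read(P3, v1) -> 20. No state change.
Op 8: read(P1, v2) -> 18. No state change.
Op 9: read(P3, v3) -> 23. No state change.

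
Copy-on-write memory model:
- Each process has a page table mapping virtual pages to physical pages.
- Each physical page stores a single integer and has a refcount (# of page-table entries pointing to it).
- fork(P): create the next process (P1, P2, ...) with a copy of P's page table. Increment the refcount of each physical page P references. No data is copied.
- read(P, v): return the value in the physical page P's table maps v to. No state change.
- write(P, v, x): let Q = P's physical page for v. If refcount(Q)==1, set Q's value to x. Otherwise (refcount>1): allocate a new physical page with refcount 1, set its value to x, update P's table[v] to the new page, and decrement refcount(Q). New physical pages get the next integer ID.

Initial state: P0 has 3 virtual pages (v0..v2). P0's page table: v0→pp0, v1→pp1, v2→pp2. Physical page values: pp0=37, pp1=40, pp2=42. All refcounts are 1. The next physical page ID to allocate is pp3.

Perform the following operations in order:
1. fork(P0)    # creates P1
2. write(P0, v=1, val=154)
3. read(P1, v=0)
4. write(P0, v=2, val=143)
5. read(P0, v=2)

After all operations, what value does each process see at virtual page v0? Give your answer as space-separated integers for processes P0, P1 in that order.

Answer: 37 37

Derivation:
Op 1: fork(P0) -> P1. 3 ppages; refcounts: pp0:2 pp1:2 pp2:2
Op 2: write(P0, v1, 154). refcount(pp1)=2>1 -> COPY to pp3. 4 ppages; refcounts: pp0:2 pp1:1 pp2:2 pp3:1
Op 3: read(P1, v0) -> 37. No state change.
Op 4: write(P0, v2, 143). refcount(pp2)=2>1 -> COPY to pp4. 5 ppages; refcounts: pp0:2 pp1:1 pp2:1 pp3:1 pp4:1
Op 5: read(P0, v2) -> 143. No state change.
P0: v0 -> pp0 = 37
P1: v0 -> pp0 = 37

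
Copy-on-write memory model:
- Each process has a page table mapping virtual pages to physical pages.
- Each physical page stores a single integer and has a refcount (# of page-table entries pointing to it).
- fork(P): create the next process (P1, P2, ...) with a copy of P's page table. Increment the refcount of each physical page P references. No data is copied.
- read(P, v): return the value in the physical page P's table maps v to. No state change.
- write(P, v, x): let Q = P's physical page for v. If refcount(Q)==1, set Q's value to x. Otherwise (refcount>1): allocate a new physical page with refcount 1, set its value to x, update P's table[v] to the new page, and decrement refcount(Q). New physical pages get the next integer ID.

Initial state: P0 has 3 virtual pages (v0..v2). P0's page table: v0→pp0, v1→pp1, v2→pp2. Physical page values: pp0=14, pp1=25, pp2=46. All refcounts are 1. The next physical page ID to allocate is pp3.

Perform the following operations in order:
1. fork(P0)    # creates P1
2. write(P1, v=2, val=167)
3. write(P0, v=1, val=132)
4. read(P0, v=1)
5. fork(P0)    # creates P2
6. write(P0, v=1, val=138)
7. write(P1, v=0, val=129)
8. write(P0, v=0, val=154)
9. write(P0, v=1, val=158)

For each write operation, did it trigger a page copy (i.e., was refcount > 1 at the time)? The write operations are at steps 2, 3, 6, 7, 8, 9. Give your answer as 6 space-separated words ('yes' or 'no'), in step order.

Op 1: fork(P0) -> P1. 3 ppages; refcounts: pp0:2 pp1:2 pp2:2
Op 2: write(P1, v2, 167). refcount(pp2)=2>1 -> COPY to pp3. 4 ppages; refcounts: pp0:2 pp1:2 pp2:1 pp3:1
Op 3: write(P0, v1, 132). refcount(pp1)=2>1 -> COPY to pp4. 5 ppages; refcounts: pp0:2 pp1:1 pp2:1 pp3:1 pp4:1
Op 4: read(P0, v1) -> 132. No state change.
Op 5: fork(P0) -> P2. 5 ppages; refcounts: pp0:3 pp1:1 pp2:2 pp3:1 pp4:2
Op 6: write(P0, v1, 138). refcount(pp4)=2>1 -> COPY to pp5. 6 ppages; refcounts: pp0:3 pp1:1 pp2:2 pp3:1 pp4:1 pp5:1
Op 7: write(P1, v0, 129). refcount(pp0)=3>1 -> COPY to pp6. 7 ppages; refcounts: pp0:2 pp1:1 pp2:2 pp3:1 pp4:1 pp5:1 pp6:1
Op 8: write(P0, v0, 154). refcount(pp0)=2>1 -> COPY to pp7. 8 ppages; refcounts: pp0:1 pp1:1 pp2:2 pp3:1 pp4:1 pp5:1 pp6:1 pp7:1
Op 9: write(P0, v1, 158). refcount(pp5)=1 -> write in place. 8 ppages; refcounts: pp0:1 pp1:1 pp2:2 pp3:1 pp4:1 pp5:1 pp6:1 pp7:1

yes yes yes yes yes no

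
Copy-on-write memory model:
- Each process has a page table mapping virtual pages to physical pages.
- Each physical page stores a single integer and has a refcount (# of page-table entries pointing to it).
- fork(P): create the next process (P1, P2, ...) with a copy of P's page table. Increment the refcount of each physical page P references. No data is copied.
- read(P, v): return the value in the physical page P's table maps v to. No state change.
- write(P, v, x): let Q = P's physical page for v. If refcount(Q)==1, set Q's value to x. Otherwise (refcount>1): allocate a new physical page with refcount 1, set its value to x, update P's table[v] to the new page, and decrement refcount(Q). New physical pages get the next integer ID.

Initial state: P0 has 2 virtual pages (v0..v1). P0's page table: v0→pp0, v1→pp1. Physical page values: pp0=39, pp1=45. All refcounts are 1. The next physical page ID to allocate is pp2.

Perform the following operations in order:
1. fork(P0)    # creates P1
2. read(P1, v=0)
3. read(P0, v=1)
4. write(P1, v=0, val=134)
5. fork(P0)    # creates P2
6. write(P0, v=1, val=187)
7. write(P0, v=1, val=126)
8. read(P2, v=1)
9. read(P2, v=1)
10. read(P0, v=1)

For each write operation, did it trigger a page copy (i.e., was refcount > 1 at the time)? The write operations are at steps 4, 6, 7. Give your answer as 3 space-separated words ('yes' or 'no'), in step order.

Op 1: fork(P0) -> P1. 2 ppages; refcounts: pp0:2 pp1:2
Op 2: read(P1, v0) -> 39. No state change.
Op 3: read(P0, v1) -> 45. No state change.
Op 4: write(P1, v0, 134). refcount(pp0)=2>1 -> COPY to pp2. 3 ppages; refcounts: pp0:1 pp1:2 pp2:1
Op 5: fork(P0) -> P2. 3 ppages; refcounts: pp0:2 pp1:3 pp2:1
Op 6: write(P0, v1, 187). refcount(pp1)=3>1 -> COPY to pp3. 4 ppages; refcounts: pp0:2 pp1:2 pp2:1 pp3:1
Op 7: write(P0, v1, 126). refcount(pp3)=1 -> write in place. 4 ppages; refcounts: pp0:2 pp1:2 pp2:1 pp3:1
Op 8: read(P2, v1) -> 45. No state change.
Op 9: read(P2, v1) -> 45. No state change.
Op 10: read(P0, v1) -> 126. No state change.

yes yes no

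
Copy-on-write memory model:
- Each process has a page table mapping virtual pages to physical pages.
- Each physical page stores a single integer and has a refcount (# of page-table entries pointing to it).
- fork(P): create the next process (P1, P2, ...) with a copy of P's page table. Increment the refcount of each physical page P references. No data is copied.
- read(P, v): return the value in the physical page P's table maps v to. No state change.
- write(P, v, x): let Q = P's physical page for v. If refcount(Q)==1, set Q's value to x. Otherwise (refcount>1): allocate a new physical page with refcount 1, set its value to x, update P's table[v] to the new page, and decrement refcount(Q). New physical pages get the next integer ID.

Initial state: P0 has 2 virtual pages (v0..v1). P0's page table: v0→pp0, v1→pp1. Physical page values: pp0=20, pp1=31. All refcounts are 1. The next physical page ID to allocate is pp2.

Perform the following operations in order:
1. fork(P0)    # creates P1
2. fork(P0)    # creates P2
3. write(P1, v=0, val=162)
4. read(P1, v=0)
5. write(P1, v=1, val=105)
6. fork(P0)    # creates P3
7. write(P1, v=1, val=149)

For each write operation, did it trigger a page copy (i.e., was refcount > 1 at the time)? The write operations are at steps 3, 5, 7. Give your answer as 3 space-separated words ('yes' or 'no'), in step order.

Op 1: fork(P0) -> P1. 2 ppages; refcounts: pp0:2 pp1:2
Op 2: fork(P0) -> P2. 2 ppages; refcounts: pp0:3 pp1:3
Op 3: write(P1, v0, 162). refcount(pp0)=3>1 -> COPY to pp2. 3 ppages; refcounts: pp0:2 pp1:3 pp2:1
Op 4: read(P1, v0) -> 162. No state change.
Op 5: write(P1, v1, 105). refcount(pp1)=3>1 -> COPY to pp3. 4 ppages; refcounts: pp0:2 pp1:2 pp2:1 pp3:1
Op 6: fork(P0) -> P3. 4 ppages; refcounts: pp0:3 pp1:3 pp2:1 pp3:1
Op 7: write(P1, v1, 149). refcount(pp3)=1 -> write in place. 4 ppages; refcounts: pp0:3 pp1:3 pp2:1 pp3:1

yes yes no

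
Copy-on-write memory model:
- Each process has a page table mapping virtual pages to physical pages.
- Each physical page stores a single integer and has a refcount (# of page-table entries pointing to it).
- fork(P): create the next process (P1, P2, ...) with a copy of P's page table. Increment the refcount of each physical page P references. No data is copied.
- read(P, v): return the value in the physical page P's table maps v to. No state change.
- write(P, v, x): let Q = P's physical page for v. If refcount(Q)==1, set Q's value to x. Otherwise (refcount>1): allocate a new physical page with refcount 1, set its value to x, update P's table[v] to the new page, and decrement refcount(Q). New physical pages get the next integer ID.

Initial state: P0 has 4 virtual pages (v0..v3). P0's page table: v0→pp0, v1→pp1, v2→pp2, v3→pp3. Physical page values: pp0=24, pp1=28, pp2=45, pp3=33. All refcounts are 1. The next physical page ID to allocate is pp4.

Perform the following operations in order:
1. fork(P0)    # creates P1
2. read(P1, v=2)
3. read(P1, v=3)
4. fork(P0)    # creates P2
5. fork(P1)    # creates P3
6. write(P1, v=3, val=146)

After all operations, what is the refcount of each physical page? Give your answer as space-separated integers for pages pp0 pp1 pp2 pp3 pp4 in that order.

Answer: 4 4 4 3 1

Derivation:
Op 1: fork(P0) -> P1. 4 ppages; refcounts: pp0:2 pp1:2 pp2:2 pp3:2
Op 2: read(P1, v2) -> 45. No state change.
Op 3: read(P1, v3) -> 33. No state change.
Op 4: fork(P0) -> P2. 4 ppages; refcounts: pp0:3 pp1:3 pp2:3 pp3:3
Op 5: fork(P1) -> P3. 4 ppages; refcounts: pp0:4 pp1:4 pp2:4 pp3:4
Op 6: write(P1, v3, 146). refcount(pp3)=4>1 -> COPY to pp4. 5 ppages; refcounts: pp0:4 pp1:4 pp2:4 pp3:3 pp4:1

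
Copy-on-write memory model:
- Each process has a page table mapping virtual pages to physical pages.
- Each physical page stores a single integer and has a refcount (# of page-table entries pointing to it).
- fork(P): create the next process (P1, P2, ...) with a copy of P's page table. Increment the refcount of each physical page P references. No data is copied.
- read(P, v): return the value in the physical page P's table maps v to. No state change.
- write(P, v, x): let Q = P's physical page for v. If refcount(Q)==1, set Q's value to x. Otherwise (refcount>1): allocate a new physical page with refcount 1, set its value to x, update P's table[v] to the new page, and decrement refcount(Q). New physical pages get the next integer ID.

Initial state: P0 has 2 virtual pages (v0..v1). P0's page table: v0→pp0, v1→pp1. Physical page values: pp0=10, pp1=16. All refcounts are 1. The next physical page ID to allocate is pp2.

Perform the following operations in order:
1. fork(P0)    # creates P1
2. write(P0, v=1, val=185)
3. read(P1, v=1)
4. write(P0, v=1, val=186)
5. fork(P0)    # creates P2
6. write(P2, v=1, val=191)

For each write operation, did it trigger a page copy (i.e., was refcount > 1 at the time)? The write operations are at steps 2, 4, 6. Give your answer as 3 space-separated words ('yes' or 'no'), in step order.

Op 1: fork(P0) -> P1. 2 ppages; refcounts: pp0:2 pp1:2
Op 2: write(P0, v1, 185). refcount(pp1)=2>1 -> COPY to pp2. 3 ppages; refcounts: pp0:2 pp1:1 pp2:1
Op 3: read(P1, v1) -> 16. No state change.
Op 4: write(P0, v1, 186). refcount(pp2)=1 -> write in place. 3 ppages; refcounts: pp0:2 pp1:1 pp2:1
Op 5: fork(P0) -> P2. 3 ppages; refcounts: pp0:3 pp1:1 pp2:2
Op 6: write(P2, v1, 191). refcount(pp2)=2>1 -> COPY to pp3. 4 ppages; refcounts: pp0:3 pp1:1 pp2:1 pp3:1

yes no yes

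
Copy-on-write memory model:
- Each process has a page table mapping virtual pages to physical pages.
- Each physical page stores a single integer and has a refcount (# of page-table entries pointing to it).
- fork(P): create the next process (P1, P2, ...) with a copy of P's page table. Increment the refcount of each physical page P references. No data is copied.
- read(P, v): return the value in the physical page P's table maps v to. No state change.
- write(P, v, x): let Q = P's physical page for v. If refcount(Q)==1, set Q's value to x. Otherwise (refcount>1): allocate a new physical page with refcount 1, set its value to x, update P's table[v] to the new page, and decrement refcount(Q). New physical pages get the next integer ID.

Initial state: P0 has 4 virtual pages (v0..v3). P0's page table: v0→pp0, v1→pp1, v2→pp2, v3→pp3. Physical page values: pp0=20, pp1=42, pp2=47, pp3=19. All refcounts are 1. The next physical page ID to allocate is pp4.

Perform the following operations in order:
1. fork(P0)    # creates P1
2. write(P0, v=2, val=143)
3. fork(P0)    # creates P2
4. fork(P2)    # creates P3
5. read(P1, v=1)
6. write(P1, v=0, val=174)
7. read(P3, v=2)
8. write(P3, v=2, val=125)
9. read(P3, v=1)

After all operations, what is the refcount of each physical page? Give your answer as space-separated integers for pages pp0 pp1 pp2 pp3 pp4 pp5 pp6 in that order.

Op 1: fork(P0) -> P1. 4 ppages; refcounts: pp0:2 pp1:2 pp2:2 pp3:2
Op 2: write(P0, v2, 143). refcount(pp2)=2>1 -> COPY to pp4. 5 ppages; refcounts: pp0:2 pp1:2 pp2:1 pp3:2 pp4:1
Op 3: fork(P0) -> P2. 5 ppages; refcounts: pp0:3 pp1:3 pp2:1 pp3:3 pp4:2
Op 4: fork(P2) -> P3. 5 ppages; refcounts: pp0:4 pp1:4 pp2:1 pp3:4 pp4:3
Op 5: read(P1, v1) -> 42. No state change.
Op 6: write(P1, v0, 174). refcount(pp0)=4>1 -> COPY to pp5. 6 ppages; refcounts: pp0:3 pp1:4 pp2:1 pp3:4 pp4:3 pp5:1
Op 7: read(P3, v2) -> 143. No state change.
Op 8: write(P3, v2, 125). refcount(pp4)=3>1 -> COPY to pp6. 7 ppages; refcounts: pp0:3 pp1:4 pp2:1 pp3:4 pp4:2 pp5:1 pp6:1
Op 9: read(P3, v1) -> 42. No state change.

Answer: 3 4 1 4 2 1 1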